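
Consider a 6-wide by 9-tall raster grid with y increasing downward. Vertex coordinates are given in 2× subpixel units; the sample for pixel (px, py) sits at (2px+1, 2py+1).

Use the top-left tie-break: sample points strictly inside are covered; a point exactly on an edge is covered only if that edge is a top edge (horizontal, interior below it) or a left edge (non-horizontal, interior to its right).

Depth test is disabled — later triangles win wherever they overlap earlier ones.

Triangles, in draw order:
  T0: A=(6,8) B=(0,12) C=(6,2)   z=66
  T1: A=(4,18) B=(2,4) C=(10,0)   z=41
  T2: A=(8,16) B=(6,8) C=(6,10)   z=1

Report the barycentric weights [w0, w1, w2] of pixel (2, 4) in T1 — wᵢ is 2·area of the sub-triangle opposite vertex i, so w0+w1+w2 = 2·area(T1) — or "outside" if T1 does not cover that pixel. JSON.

T0:
  2·area = 36
  edge (6, 8)→(0, 12): d=(-6,4) right/bottom  bias=-1
  edge (0, 12)→(6, 2): d=(6,-10) top-left  bias=+0
  edge (6, 2)→(6, 8): d=(0,6) right/bottom  bias=-1
    (2,2)@(5, 5): e=[22,8,6] → #
    (3,2)@(7, 5): e=[14,28,-6] → ·
    (1,3)@(3, 7): e=[18,0,18] → #  [on edge]
    (3,3)@(7, 7): e=[2,40,-6] → ·
    (1,4)@(3, 9): e=[6,12,18] → #
    (2,4)@(5, 9): e=[-2,32,6] → ·
    (0,5)@(1, 11): e=[2,4,30] → #
    (1,5)@(3, 11): e=[-6,24,18] → ·
    (0,6)@(1, 13): e=[-10,16,30] → ·
  covered (5 px):
    · · · · · ·
    · · · · · ·
    · · # · · ·
    · # # · · ·
    · # · · · ·
    # · · · · ·
    · · · · · ·
    · · · · · ·
    · · · · · ·
T1:
  2·area = 120
  edge (4, 18)→(2, 4): d=(-2,-14) top-left  bias=+0
  edge (2, 4)→(10, 0): d=(8,-4) top-left  bias=+0
  edge (10, 0)→(4, 18): d=(-6,18) right/bottom  bias=-1
    (4,0)@(9, 1): e=[104,4,12] → #
    (5,0)@(11, 1): e=[132,12,-24] → ·
    (2,1)@(5, 3): e=[44,4,72] → #
    (3,1)@(7, 3): e=[72,12,36] → #
    (4,1)@(9, 3): e=[100,20,0] → ·  [on edge]
    (1,2)@(3, 5): e=[12,12,96] → #
    (4,2)@(9, 5): e=[96,36,-12] → ·
    (1,3)@(3, 7): e=[8,28,84] → #
    (4,3)@(9, 7): e=[92,52,-24] → ·
    (1,4)@(3, 9): e=[4,44,72] → #
    (3,4)@(7, 9): e=[60,60,0] → ·  [on edge]
    (1,5)@(3, 11): e=[0,60,60] → #  [on edge]
    (2,7)@(5, 15): e=[20,100,0] → ·  [on edge]
  covered (14 px):
    · · · · # ·
    · · # # · ·
    · # # # · ·
    · # # # · ·
    · # # · · ·
    · # # · · ·
    · · # · · ·
    · · · · · ·
    · · · · · ·
T2:
  2·area = 4  (B↔C swapped to make it positive)
  edge (8, 16)→(6, 10): d=(-2,-6) top-left  bias=+0
  edge (6, 10)→(6, 8): d=(0,-2) top-left  bias=+0
  edge (6, 8)→(8, 16): d=(2,8) right/bottom  bias=-1
    (1,0)@(3, 1): e=[0,-6,10] → ·  [on edge]
    (2,3)@(5, 7): e=[0,-2,6] → ·  [on edge]
    (3,6)@(7, 13): e=[0,2,2] → #  [on edge]
    (4,6)@(9, 13): e=[12,6,-14] → ·
    (3,7)@(7, 15): e=[-4,2,6] → ·
  covered (1 px):
    · · · · · ·
    · · · · · ·
    · · · · · ·
    · · · · · ·
    · · · · · ·
    · · · · · ·
    · · · # · ·
    · · · · · ·
    · · · · · ·

Answer: [52,36,32]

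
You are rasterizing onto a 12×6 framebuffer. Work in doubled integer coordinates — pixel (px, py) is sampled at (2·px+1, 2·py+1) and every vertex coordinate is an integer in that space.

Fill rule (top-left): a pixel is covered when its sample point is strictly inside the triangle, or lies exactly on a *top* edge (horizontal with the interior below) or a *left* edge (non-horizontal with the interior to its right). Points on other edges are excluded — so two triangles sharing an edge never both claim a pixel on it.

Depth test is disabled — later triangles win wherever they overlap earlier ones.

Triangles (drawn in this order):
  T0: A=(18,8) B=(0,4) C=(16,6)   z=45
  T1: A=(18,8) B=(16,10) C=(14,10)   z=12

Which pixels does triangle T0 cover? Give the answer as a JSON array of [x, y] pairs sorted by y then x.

T0:
  2·area = 28
  edge (18, 8)→(0, 4): d=(-18,-4) top-left  bias=+0
  edge (0, 4)→(16, 6): d=(16,2) right/bottom  bias=-1
  edge (16, 6)→(18, 8): d=(2,2) right/bottom  bias=-1
    (5,0)@(11, 1): e=[98,-70,0] → .  [on edge]
    (6,1)@(13, 3): e=[70,-42,0] → .  [on edge]
    (2,2)@(5, 5): e=[2,6,20] → X
    (3,2)@(7, 5): e=[10,2,16] → X
    (4,2)@(9, 5): e=[18,-2,12] → .
    (7,2)@(15, 5): e=[42,-14,0] → .  [on edge]
    (2,3)@(5, 7): e=[-34,38,24] → .
    (3,3)@(7, 7): e=[-26,34,20] → .
    (7,3)@(15, 7): e=[6,18,4] → X
    (8,3)@(17, 7): e=[14,14,0] → .  [on edge]
    (7,4)@(15, 9): e=[-30,50,8] → .
    (9,4)@(19, 9): e=[-14,42,0] → .  [on edge]
    (10,5)@(21, 11): e=[-42,70,0] → .  [on edge]
  covered (3 px):
    . . . . . . . . . . . .
    . . . . . . . . . . . .
    . . X X . . . . . . . .
    . . . . . . . X . . . .
    . . . . . . . . . . . .
    . . . . . . . . . . . .
T1:
  2·area = 4
  edge (18, 8)→(16, 10): d=(-2,2) right/bottom  bias=-1
  edge (16, 10)→(14, 10): d=(-2,0) right/bottom  bias=-1
  edge (14, 10)→(18, 8): d=(4,-2) top-left  bias=+0
    (11,1)@(23, 3): e=[0,14,-10] → .  [on edge]
    (10,2)@(21, 5): e=[0,10,-6] → .  [on edge]
    (9,3)@(19, 7): e=[0,6,-2] → .  [on edge]
    (8,4)@(17, 9): e=[0,2,2] → .  [on edge]
    (7,5)@(15, 11): e=[0,-2,6] → .  [on edge]
  covered (0 px):
    . . . . . . . . . . . .
    . . . . . . . . . . . .
    . . . . . . . . . . . .
    . . . . . . . . . . . .
    . . . . . . . . . . . .
    . . . . . . . . . . . .

Result: [[2,2],[3,2],[7,3]]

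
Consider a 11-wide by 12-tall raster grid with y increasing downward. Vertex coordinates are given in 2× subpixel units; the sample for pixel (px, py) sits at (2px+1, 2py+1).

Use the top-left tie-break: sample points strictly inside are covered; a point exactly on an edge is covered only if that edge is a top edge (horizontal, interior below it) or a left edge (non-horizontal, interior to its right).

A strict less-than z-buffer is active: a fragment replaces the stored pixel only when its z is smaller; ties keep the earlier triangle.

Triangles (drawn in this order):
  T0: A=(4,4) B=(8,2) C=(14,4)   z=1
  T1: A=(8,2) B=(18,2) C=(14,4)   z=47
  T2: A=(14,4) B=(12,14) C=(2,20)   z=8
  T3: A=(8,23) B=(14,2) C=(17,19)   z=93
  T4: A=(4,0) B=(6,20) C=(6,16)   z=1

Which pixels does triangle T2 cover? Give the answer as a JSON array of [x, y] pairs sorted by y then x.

T0:
  2·area = 20
  edge (4, 4)→(8, 2): d=(4,-2) top-left  bias=+0
  edge (8, 2)→(14, 4): d=(6,2) right/bottom  bias=-1
  edge (14, 4)→(4, 4): d=(-10,0) right/bottom  bias=-1
    (2,0)@(5, 1): e=[-10,0,30] → .  [on edge]
    (3,1)@(7, 3): e=[2,8,10] → X
    (4,1)@(9, 3): e=[6,4,10] → X
    (5,1)@(11, 3): e=[10,0,10] → .  [on edge]
    (3,2)@(7, 5): e=[10,20,-10] → .
    (4,2)@(9, 5): e=[14,16,-10] → .
    (8,2)@(17, 5): e=[30,0,-10] → .  [on edge]
  covered (2 px):
    . . . . . . . . . . .
    . . . X X . . . . . .
    . . . . . . . . . . .
    . . . . . . . . . . .
    . . . . . . . . . . .
    . . . . . . . . . . .
    . . . . . . . . . . .
    . . . . . . . . . . .
    . . . . . . . . . . .
    . . . . . . . . . . .
    . . . . . . . . . . .
    . . . . . . . . . . .
T1:
  2·area = 20
  edge (8, 2)→(18, 2): d=(10,0) top-left  bias=+0
  edge (18, 2)→(14, 4): d=(-4,2) right/bottom  bias=-1
  edge (14, 4)→(8, 2): d=(-6,-2) top-left  bias=+0
    (2,0)@(5, 1): e=[-10,30,0] → .  [on edge]
    (5,1)@(11, 3): e=[10,10,0] → X  [on edge]
    (6,1)@(13, 3): e=[10,6,4] → X
    (7,1)@(15, 3): e=[10,2,8] → X
    (8,1)@(17, 3): e=[10,-2,12] → .
    (5,2)@(11, 5): e=[30,2,-12] → .
    (6,2)@(13, 5): e=[30,-2,-8] → .
    (7,2)@(15, 5): e=[30,-6,-4] → .
    (8,2)@(17, 5): e=[30,-10,0] → .  [on edge]
  covered (3 px):
    . . . . . . . . . . .
    . . . . . X X X . . .
    . . . . . . . . . . .
    . . . . . . . . . . .
    . . . . . . . . . . .
    . . . . . . . . . . .
    . . . . . . . . . . .
    . . . . . . . . . . .
    . . . . . . . . . . .
    . . . . . . . . . . .
    . . . . . . . . . . .
    . . . . . . . . . . .
T2:
  2·area = 88
  edge (14, 4)→(12, 14): d=(-2,10) right/bottom  bias=-1
  edge (12, 14)→(2, 20): d=(-10,6) right/bottom  bias=-1
  edge (2, 20)→(14, 4): d=(12,-16) top-left  bias=+0
    (6,3)@(13, 7): e=[4,64,20] → X
    (7,3)@(15, 7): e=[-16,52,52] → .
    (5,4)@(11, 9): e=[20,56,12] → X
    (6,4)@(13, 9): e=[0,44,44] → .  [on edge]
    (4,5)@(9, 11): e=[36,48,4] → X
    (6,5)@(13, 11): e=[-4,24,68] → .
    (8,5)@(17, 11): e=[-44,0,132] → .  [on edge]
    (4,6)@(9, 13): e=[32,28,28] → X
    (6,6)@(13, 13): e=[-8,4,92] → .
    (3,7)@(7, 15): e=[48,20,20] → X
    (5,7)@(11, 15): e=[8,-4,84] → .
    (2,8)@(5, 17): e=[64,12,12] → X
    (3,8)@(7, 17): e=[44,0,44] → .  [on edge]
    (5,9)@(11, 19): e=[0,-44,132] → .  [on edge]
  covered (10 px):
    . . . . . . . . . . .
    . . . . . . . . . . .
    . . . . . . . . . . .
    . . . . . . X . . . .
    . . . . . X . . . . .
    . . . . X X . . . . .
    . . . . X X . . . . .
    . . . X X . . . . . .
    . . X . . . . . . . .
    . X . . . . . . . . .
    . . . . . . . . . . .
    . . . . . . . . . . .
T3:
  2·area = 165
  edge (8, 23)→(14, 2): d=(6,-21) top-left  bias=+0
  edge (14, 2)→(17, 19): d=(3,17) right/bottom  bias=-1
  edge (17, 19)→(8, 23): d=(-9,4) right/bottom  bias=-1
    (6,3)@(13, 7): e=[9,32,124] → X
    (7,3)@(15, 7): e=[51,-2,116] → .
    (6,4)@(13, 9): e=[21,38,106] → X
    (7,4)@(15, 9): e=[63,4,98] → X
    (8,4)@(17, 9): e=[105,-30,90] → .
    (6,5)@(13, 11): e=[33,44,88] → X
    (8,5)@(17, 11): e=[117,-24,72] → .
    (5,6)@(11, 13): e=[3,84,78] → X
    (8,6)@(17, 13): e=[129,-18,54] → .
    (5,7)@(11, 15): e=[15,90,60] → X
    (8,7)@(17, 15): e=[141,-12,36] → .
    (5,8)@(11, 17): e=[27,96,42] → X
    (8,9)@(17, 19): e=[165,0,0] → .  [on edge]
  covered (19 px):
    . . . . . . . . . . .
    . . . . . . . . . . .
    . . . . . . . . . . .
    . . . . . . X . . . .
    . . . . . . X X . . .
    . . . . . . X X . . .
    . . . . . X X X . . .
    . . . . . X X X . . .
    . . . . . X X X . . .
    . . . . . X X X . . .
    . . . . X X . . . . .
    . . . . . . . . . . .
T4:
  2·area = 8  (B↔C swapped to make it positive)
  edge (4, 0)→(6, 16): d=(2,16) right/bottom  bias=-1
  edge (6, 16)→(6, 20): d=(0,4) right/bottom  bias=-1
  edge (6, 20)→(4, 0): d=(-2,-20) top-left  bias=+0
    (2,4)@(5, 9): e=[2,4,2] → X
    (3,4)@(7, 9): e=[-30,-4,42] → .
    (2,5)@(5, 11): e=[6,4,-2] → .
  covered (1 px):
    . . . . . . . . . . .
    . . . . . . . . . . .
    . . . . . . . . . . .
    . . . . . . . . . . .
    . . X . . . . . . . .
    . . . . . . . . . . .
    . . . . . . . . . . .
    . . . . . . . . . . .
    . . . . . . . . . . .
    . . . . . . . . . . .
    . . . . . . . . . . .
    . . . . . . . . . . .

Result: [[6,3],[5,4],[4,5],[5,5],[4,6],[5,6],[3,7],[4,7],[2,8],[1,9]]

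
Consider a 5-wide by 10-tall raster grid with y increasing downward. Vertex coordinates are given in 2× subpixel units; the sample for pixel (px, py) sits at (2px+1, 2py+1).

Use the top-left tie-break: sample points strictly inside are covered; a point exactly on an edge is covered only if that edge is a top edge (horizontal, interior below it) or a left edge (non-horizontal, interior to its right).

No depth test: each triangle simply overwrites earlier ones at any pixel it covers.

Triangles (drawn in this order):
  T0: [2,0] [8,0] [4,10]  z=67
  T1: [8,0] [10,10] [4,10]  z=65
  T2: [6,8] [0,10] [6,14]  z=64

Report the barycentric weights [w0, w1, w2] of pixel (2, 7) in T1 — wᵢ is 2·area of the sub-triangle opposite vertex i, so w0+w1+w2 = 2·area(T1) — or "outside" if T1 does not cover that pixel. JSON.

T0:
  2·area = 60
  edge (2, 0)→(8, 0): d=(6,0) top-left  bias=+0
  edge (8, 0)→(4, 10): d=(-4,10) right/bottom  bias=-1
  edge (4, 10)→(2, 0): d=(-2,-10) top-left  bias=+0
    (1,0)@(3, 1): e=[6,46,8] → #
    (2,0)@(5, 1): e=[6,26,28] → #
    (3,0)@(7, 1): e=[6,6,48] → #
    (4,0)@(9, 1): e=[6,-14,68] → ·
    (1,1)@(3, 3): e=[18,38,4] → #
    (3,1)@(7, 3): e=[18,-2,44] → ·
    (1,2)@(3, 5): e=[30,30,0] → #  [on edge]
    (3,2)@(7, 5): e=[30,-10,40] → ·
    (1,3)@(3, 7): e=[42,22,-4] → ·
    (2,3)@(5, 7): e=[42,2,16] → #
    (3,3)@(7, 7): e=[42,-18,36] → ·
    (2,4)@(5, 9): e=[54,-6,12] → ·
    (2,7)@(5, 15): e=[90,-30,0] → ·  [on edge]
  covered (8 px):
    · # # # ·
    · # # · ·
    · # # · ·
    · · # · ·
    · · · · ·
    · · · · ·
    · · · · ·
    · · · · ·
    · · · · ·
    · · · · ·
T1:
  2·area = 60
  edge (8, 0)→(10, 10): d=(2,10) right/bottom  bias=-1
  edge (10, 10)→(4, 10): d=(-6,0) right/bottom  bias=-1
  edge (4, 10)→(8, 0): d=(4,-10) top-left  bias=+0
    (3,1)@(7, 3): e=[16,42,2] → #
    (4,1)@(9, 3): e=[-4,42,22] → ·
    (3,2)@(7, 5): e=[20,30,10] → #
    (4,2)@(9, 5): e=[0,30,30] → ·  [on edge]
    (3,3)@(7, 7): e=[24,18,18] → #
    (4,3)@(9, 7): e=[4,18,38] → #
    (2,4)@(5, 9): e=[48,6,6] → #
    (2,5)@(5, 11): e=[52,-6,14] → ·
    (3,5)@(7, 11): e=[32,-6,34] → ·
    (4,5)@(9, 11): e=[12,-6,54] → ·
  covered (7 px):
    · · · · ·
    · · · # ·
    · · · # ·
    · · · # #
    · · # # #
    · · · · ·
    · · · · ·
    · · · · ·
    · · · · ·
    · · · · ·
T2:
  2·area = 36  (B↔C swapped to make it positive)
  edge (6, 8)→(6, 14): d=(0,6) right/bottom  bias=-1
  edge (6, 14)→(0, 10): d=(-6,-4) top-left  bias=+0
  edge (0, 10)→(6, 8): d=(6,-2) top-left  bias=+0
    (4,3)@(9, 7): e=[-18,54,0] → ·  [on edge]
    (1,4)@(3, 9): e=[18,18,0] → #  [on edge]
    (2,4)@(5, 9): e=[6,26,4] → #
    (3,4)@(7, 9): e=[-6,34,8] → ·
    (1,5)@(3, 11): e=[18,6,12] → #
    (3,5)@(7, 11): e=[-6,22,20] → ·
    (1,6)@(3, 13): e=[18,-6,24] → ·
    (2,6)@(5, 13): e=[6,2,28] → #
    (3,6)@(7, 13): e=[-6,10,32] → ·
    (2,7)@(5, 15): e=[6,-10,40] → ·
  covered (5 px):
    · · · · ·
    · · · · ·
    · · · · ·
    · · · · ·
    · # # · ·
    · # # · ·
    · · # · ·
    · · · · ·
    · · · · ·
    · · · · ·

Final: "outside"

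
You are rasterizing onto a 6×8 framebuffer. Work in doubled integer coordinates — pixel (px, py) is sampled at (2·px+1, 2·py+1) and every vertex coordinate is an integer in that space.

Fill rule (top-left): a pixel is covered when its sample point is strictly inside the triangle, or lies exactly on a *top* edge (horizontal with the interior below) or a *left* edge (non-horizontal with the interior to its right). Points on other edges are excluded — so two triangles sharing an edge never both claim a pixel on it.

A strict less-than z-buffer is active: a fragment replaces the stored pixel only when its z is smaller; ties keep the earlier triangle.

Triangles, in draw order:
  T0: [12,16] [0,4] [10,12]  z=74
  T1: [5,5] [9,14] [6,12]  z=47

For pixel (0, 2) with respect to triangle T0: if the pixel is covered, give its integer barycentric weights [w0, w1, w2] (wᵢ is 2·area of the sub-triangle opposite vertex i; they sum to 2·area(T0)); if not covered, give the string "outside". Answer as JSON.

T0:
  2·area = 24
  edge (12, 16)→(0, 4): d=(-12,-12) top-left  bias=+0
  edge (0, 4)→(10, 12): d=(10,8) right/bottom  bias=-1
  edge (10, 12)→(12, 16): d=(2,4) right/bottom  bias=-1
    (0,2)@(1, 5): e=[0,2,22] → █  [on edge]
    (1,2)@(3, 5): e=[24,-14,14] → ·
    (0,3)@(1, 7): e=[-24,22,26] → ·
    (1,3)@(3, 7): e=[0,6,18] → █  [on edge]
    (2,3)@(5, 7): e=[24,-10,10] → ·
    (1,4)@(3, 9): e=[-24,26,22] → ·
    (2,4)@(5, 9): e=[0,10,14] → █  [on edge]
    (3,4)@(7, 9): e=[24,-6,6] → ·
    (2,5)@(5, 11): e=[-24,30,18] → ·
    (3,5)@(7, 11): e=[0,14,10] → █  [on edge]
    (4,5)@(9, 11): e=[24,-2,2] → ·
    (3,6)@(7, 13): e=[-24,34,14] → ·
    (4,6)@(9, 13): e=[0,18,6] → █  [on edge]
    (5,7)@(11, 15): e=[0,22,2] → █  [on edge]
  covered (6 px):
    · · · · · ·
    · · · · · ·
    █ · · · · ·
    · █ · · · ·
    · · █ · · ·
    · · · █ · ·
    · · · · █ ·
    · · · · · █
T1:
  2·area = 19
  edge (5, 5)→(9, 14): d=(4,9) right/bottom  bias=-1
  edge (9, 14)→(6, 12): d=(-3,-2) top-left  bias=+0
  edge (6, 12)→(5, 5): d=(-1,-7) top-left  bias=+0
    (2,2)@(5, 5): e=[0,19,0] → ·  [on edge]
    (3,5)@(7, 11): e=[6,5,8] → █
    (4,5)@(9, 11): e=[-12,9,22] → ·
    (3,6)@(7, 13): e=[14,-1,6] → ·
  covered (1 px):
    · · · · · ·
    · · · · · ·
    · · · · · ·
    · · · · · ·
    · · · · · ·
    · · · █ · ·
    · · · · · ·
    · · · · · ·

Result: [2,22,0]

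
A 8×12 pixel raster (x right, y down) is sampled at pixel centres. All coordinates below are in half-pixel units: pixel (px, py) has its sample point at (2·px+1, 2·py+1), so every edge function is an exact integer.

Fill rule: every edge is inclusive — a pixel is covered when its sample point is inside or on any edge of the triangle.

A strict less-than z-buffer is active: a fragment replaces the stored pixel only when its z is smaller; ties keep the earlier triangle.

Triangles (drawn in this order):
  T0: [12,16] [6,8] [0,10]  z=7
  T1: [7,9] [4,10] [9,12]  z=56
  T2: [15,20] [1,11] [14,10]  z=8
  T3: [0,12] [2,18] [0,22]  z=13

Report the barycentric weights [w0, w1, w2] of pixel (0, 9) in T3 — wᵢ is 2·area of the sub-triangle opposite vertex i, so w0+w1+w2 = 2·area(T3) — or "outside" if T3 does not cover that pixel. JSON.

T0:
  2·area = 60  (B↔C swapped to make it positive)
  edge (12, 16)→(0, 10): d=(-12,-6) inclusive
  edge (0, 10)→(6, 8): d=(6,-2) inclusive
  edge (6, 8)→(12, 16): d=(6,8) inclusive
    (7,2)@(15, 5): e=[150,0,-90] → ·  [on edge]
    (4,3)@(9, 7): e=[90,0,-30] → ·  [on edge]
    (1,4)@(3, 9): e=[30,0,30] → █  [on edge]
    (2,4)@(5, 9): e=[42,4,14] → █
    (3,4)@(7, 9): e=[54,8,-2] → ·
    (1,5)@(3, 11): e=[6,12,42] → █
    (3,5)@(7, 11): e=[30,20,10] → █
    (4,5)@(9, 11): e=[42,24,-6] → ·
    (1,6)@(3, 13): e=[-18,24,54] → ·
    (2,6)@(5, 13): e=[-6,28,38] → ·
    (3,6)@(7, 13): e=[6,32,22] → █
    (4,6)@(9, 13): e=[18,36,6] → █
  covered (8 px):
    · · · · · · · ·
    · · · · · · · ·
    · · · · · · · ·
    · · · · · · · ·
    · █ █ · · · · ·
    · █ █ █ · · · ·
    · · · █ █ · · ·
    · · · · · █ · ·
    · · · · · · · ·
    · · · · · · · ·
    · · · · · · · ·
    · · · · · · · ·
T1:
  2·area = 11  (B↔C swapped to make it positive)
  edge (7, 9)→(9, 12): d=(2,3) inclusive
  edge (9, 12)→(4, 10): d=(-5,-2) inclusive
  edge (4, 10)→(7, 9): d=(3,-1) inclusive
    (1,1)@(3, 3): e=[0,33,-22] → ·  [on edge]
    (6,3)@(13, 7): e=[-22,33,0] → ·  [on edge]
    (3,4)@(7, 9): e=[0,11,0] → █  [on edge]
    (4,4)@(9, 9): e=[-6,15,2] → ·
    (0,5)@(1, 11): e=[22,-11,0] → ·  [on edge]
    (3,5)@(7, 11): e=[4,1,6] → █
    (4,5)@(9, 11): e=[-2,5,8] → ·
    (3,6)@(7, 13): e=[8,-9,12] → ·
    (5,7)@(11, 15): e=[0,-11,22] → ·  [on edge]
    (7,10)@(15, 21): e=[0,-33,44] → ·  [on edge]
  covered (2 px):
    · · · · · · · ·
    · · · · · · · ·
    · · · · · · · ·
    · · · · · · · ·
    · · · █ · · · ·
    · · · █ · · · ·
    · · · · · · · ·
    · · · · · · · ·
    · · · · · · · ·
    · · · · · · · ·
    · · · · · · · ·
    · · · · · · · ·
T2:
  2·area = 131
  edge (15, 20)→(1, 11): d=(-14,-9) inclusive
  edge (1, 11)→(14, 10): d=(13,-1) inclusive
  edge (14, 10)→(15, 20): d=(1,10) inclusive
    (0,5)@(1, 11): e=[0,0,131] → █  [on edge]
    (1,5)@(3, 11): e=[18,2,111] → █
    (2,5)@(5, 11): e=[36,4,91] → █
    (3,5)@(7, 11): e=[54,6,71] → █
    (4,5)@(9, 11): e=[72,8,51] → █
    (5,5)@(11, 11): e=[90,10,31] → █
    (6,5)@(13, 11): e=[108,12,11] → █
    (7,5)@(15, 11): e=[126,14,-9] → ·
    (0,6)@(1, 13): e=[-28,26,133] → ·
    (1,6)@(3, 13): e=[-10,28,113] → ·
    (2,6)@(5, 13): e=[8,30,93] → █
    (7,6)@(15, 13): e=[98,40,-7] → ·
  covered (17 px):
    · · · · · · · ·
    · · · · · · · ·
    · · · · · · · ·
    · · · · · · · ·
    · · · · · · · ·
    █ █ █ █ █ █ █ ·
    · · █ █ █ █ █ ·
    · · · · █ █ █ ·
    · · · · · █ █ ·
    · · · · · · · ·
    · · · · · · · ·
    · · · · · · · ·
T3:
  2·area = 20
  edge (0, 12)→(2, 18): d=(2,6) inclusive
  edge (2, 18)→(0, 22): d=(-2,4) inclusive
  edge (0, 22)→(0, 12): d=(0,-10) inclusive
    (0,7)@(1, 15): e=[0,10,10] → █  [on edge]
    (1,7)@(3, 15): e=[-12,2,30] → ·
    (0,8)@(1, 17): e=[4,6,10] → █
    (1,8)@(3, 17): e=[-8,-2,30] → ·
    (0,9)@(1, 19): e=[8,2,10] → █
    (1,9)@(3, 19): e=[-4,-6,30] → ·
    (0,10)@(1, 21): e=[12,-2,10] → ·
    (1,10)@(3, 21): e=[0,-10,30] → ·  [on edge]
  covered (3 px):
    · · · · · · · ·
    · · · · · · · ·
    · · · · · · · ·
    · · · · · · · ·
    · · · · · · · ·
    · · · · · · · ·
    · · · · · · · ·
    █ · · · · · · ·
    █ · · · · · · ·
    █ · · · · · · ·
    · · · · · · · ·
    · · · · · · · ·

Answer: [2,10,8]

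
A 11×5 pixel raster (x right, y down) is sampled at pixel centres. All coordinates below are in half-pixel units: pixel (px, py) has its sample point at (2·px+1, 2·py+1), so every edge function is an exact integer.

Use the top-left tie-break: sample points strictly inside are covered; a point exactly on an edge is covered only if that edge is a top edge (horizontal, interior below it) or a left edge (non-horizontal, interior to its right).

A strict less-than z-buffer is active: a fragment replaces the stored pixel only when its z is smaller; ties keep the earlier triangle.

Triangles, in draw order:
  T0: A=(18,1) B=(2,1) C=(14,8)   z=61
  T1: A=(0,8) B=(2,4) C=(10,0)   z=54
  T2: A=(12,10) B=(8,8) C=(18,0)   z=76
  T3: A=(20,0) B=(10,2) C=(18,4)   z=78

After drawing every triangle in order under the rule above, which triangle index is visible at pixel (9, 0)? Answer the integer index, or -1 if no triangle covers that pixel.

T0:
  2·area = 112  (B↔C swapped to make it positive)
  edge (18, 1)→(14, 8): d=(-4,7) right/bottom  bias=-1
  edge (14, 8)→(2, 1): d=(-12,-7) top-left  bias=+0
  edge (2, 1)→(18, 1): d=(16,0) top-left  bias=+0
    (0,0)@(1, 1): e=[119,-7,0] → ·  [on edge]
    (1,0)@(3, 1): e=[105,7,0] → █  [on edge]
    (2,0)@(5, 1): e=[91,21,0] → █  [on edge]
    (3,0)@(7, 1): e=[77,35,0] → █  [on edge]
    (4,0)@(9, 1): e=[63,49,0] → █  [on edge]
    (5,0)@(11, 1): e=[49,63,0] → █  [on edge]
    (6,0)@(13, 1): e=[35,77,0] → █  [on edge]
    (7,0)@(15, 1): e=[21,91,0] → █  [on edge]
    (8,0)@(17, 1): e=[7,105,0] → █  [on edge]
    (9,0)@(19, 1): e=[-7,119,0] → ·  [on edge]
    (10,0)@(21, 1): e=[-21,133,0] → ·  [on edge]
    (1,1)@(3, 3): e=[97,-17,32] → ·
  covered (18 px):
    · █ █ █ █ █ █ █ █ · ·
    · · · █ █ █ █ █ · · ·
    · · · · █ █ █ █ · · ·
    · · · · · · █ · · · ·
    · · · · · · · · · · ·
T1:
  2·area = 24
  edge (0, 8)→(2, 4): d=(2,-4) top-left  bias=+0
  edge (2, 4)→(10, 0): d=(8,-4) top-left  bias=+0
  edge (10, 0)→(0, 8): d=(-10,8) right/bottom  bias=-1
    (2,1)@(5, 3): e=[10,4,10] → █
    (3,1)@(7, 3): e=[18,12,-6] → ·
    (1,2)@(3, 5): e=[6,12,6] → █
    (2,2)@(5, 5): e=[14,20,-10] → ·
    (0,3)@(1, 7): e=[2,20,2] → █
    (1,3)@(3, 7): e=[10,28,-14] → ·
    (0,4)@(1, 9): e=[6,36,-18] → ·
  covered (3 px):
    · · · · · · · · · · ·
    · · █ · · · · · · · ·
    · █ · · · · · · · · ·
    █ · · · · · · · · · ·
    · · · · · · · · · · ·
T2:
  2·area = 52
  edge (12, 10)→(8, 8): d=(-4,-2) top-left  bias=+0
  edge (8, 8)→(18, 0): d=(10,-8) top-left  bias=+0
  edge (18, 0)→(12, 10): d=(-6,10) right/bottom  bias=-1
    (8,0)@(17, 1): e=[46,2,4] → █
    (9,0)@(19, 1): e=[50,18,-16] → ·
    (7,1)@(15, 3): e=[34,6,12] → █
    (8,1)@(17, 3): e=[38,22,-8] → ·
    (6,2)@(13, 5): e=[22,10,20] → █
    (7,2)@(15, 5): e=[26,26,0] → ·  [on edge]
    (5,3)@(11, 7): e=[10,14,28] → █
    (7,3)@(15, 7): e=[18,46,-12] → ·
    (5,4)@(11, 9): e=[2,34,16] → █
    (6,4)@(13, 9): e=[6,50,-4] → ·
  covered (6 px):
    · · · · · · · · █ · ·
    · · · · · · · █ · · ·
    · · · · · · █ · · · ·
    · · · · · █ █ · · · ·
    · · · · · █ · · · · ·
T3:
  2·area = 36  (B↔C swapped to make it positive)
  edge (20, 0)→(18, 4): d=(-2,4) right/bottom  bias=-1
  edge (18, 4)→(10, 2): d=(-8,-2) top-left  bias=+0
  edge (10, 2)→(20, 0): d=(10,-2) top-left  bias=+0
    (7,0)@(15, 1): e=[18,18,0] → █  [on edge]
    (8,0)@(17, 1): e=[10,22,4] → █
    (9,0)@(19, 1): e=[2,26,8] → █
    (10,0)@(21, 1): e=[-6,30,12] → ·
    (2,1)@(5, 3): e=[54,-18,0] → ·  [on edge]
    (7,1)@(15, 3): e=[14,2,20] → █
    (9,1)@(19, 3): e=[-2,10,28] → ·
    (7,2)@(15, 5): e=[10,-14,40] → ·
    (8,2)@(17, 5): e=[2,-10,44] → ·
  covered (5 px):
    · · · · · · · █ █ █ ·
    · · · · · · · █ █ · ·
    · · · · · · · · · · ·
    · · · · · · · · · · ·
    · · · · · · · · · · ·

Z-buffer (winner per pixel, '.' = empty):
  . 0 0 0 0 0 0 0 0 3 .
  . . 1 0 0 0 0 0 3 . .
  . 1 . . 0 0 0 0 . . .
  1 . . . . 2 0 . . . .
  . . . . . 2 . . . . .

Result: 3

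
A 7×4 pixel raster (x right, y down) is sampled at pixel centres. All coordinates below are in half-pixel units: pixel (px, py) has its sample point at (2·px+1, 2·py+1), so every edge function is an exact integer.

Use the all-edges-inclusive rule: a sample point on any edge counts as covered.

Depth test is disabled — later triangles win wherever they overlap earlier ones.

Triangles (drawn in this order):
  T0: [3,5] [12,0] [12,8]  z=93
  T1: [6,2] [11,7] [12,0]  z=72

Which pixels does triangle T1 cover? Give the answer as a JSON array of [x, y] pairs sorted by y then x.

T0:
  2·area = 72
  edge (3, 5)→(12, 0): d=(9,-5) inclusive
  edge (12, 0)→(12, 8): d=(0,8) inclusive
  edge (12, 8)→(3, 5): d=(-9,-3) inclusive
    (5,0)@(11, 1): e=[4,8,60] → X
    (6,0)@(13, 1): e=[14,-8,66] → .
    (3,1)@(7, 3): e=[2,40,30] → X
    (4,1)@(9, 3): e=[12,24,36] → X
    (6,1)@(13, 3): e=[32,-8,48] → .
    (1,2)@(3, 5): e=[0,72,0] → X  [on edge]
    (2,2)@(5, 5): e=[10,56,6] → X
    (6,2)@(13, 5): e=[50,-8,30] → .
    (1,3)@(3, 7): e=[18,72,-18] → .
    (2,3)@(5, 7): e=[28,56,-12] → .
    (3,3)@(7, 7): e=[38,40,-6] → .
    (4,3)@(9, 7): e=[48,24,0] → X  [on edge]
  covered (11 px):
    . . . . . X .
    . . . X X X .
    . X X X X X .
    . . . . X X .
T1:
  2·area = 40  (B↔C swapped to make it positive)
  edge (6, 2)→(12, 0): d=(6,-2) inclusive
  edge (12, 0)→(11, 7): d=(-1,7) inclusive
  edge (11, 7)→(6, 2): d=(-5,-5) inclusive
    (2,0)@(5, 1): e=[-8,48,0] → .  [on edge]
    (4,0)@(9, 1): e=[0,20,20] → X  [on edge]
    (5,0)@(11, 1): e=[4,6,30] → X
    (6,0)@(13, 1): e=[8,-8,40] → .
    (1,1)@(3, 3): e=[0,60,-20] → .  [on edge]
    (3,1)@(7, 3): e=[8,32,0] → X  [on edge]
    (6,1)@(13, 3): e=[20,-10,30] → .
    (3,2)@(7, 5): e=[20,30,-10] → .
    (4,2)@(9, 5): e=[24,16,0] → X  [on edge]
    (6,2)@(13, 5): e=[32,-12,20] → .
    (4,3)@(9, 7): e=[36,14,-10] → .
    (5,3)@(11, 7): e=[40,0,0] → X  [on edge]
  covered (8 px):
    . . . . X X .
    . . . X X X .
    . . . . X X .
    . . . . . X .

Final: [[4,0],[5,0],[3,1],[4,1],[5,1],[4,2],[5,2],[5,3]]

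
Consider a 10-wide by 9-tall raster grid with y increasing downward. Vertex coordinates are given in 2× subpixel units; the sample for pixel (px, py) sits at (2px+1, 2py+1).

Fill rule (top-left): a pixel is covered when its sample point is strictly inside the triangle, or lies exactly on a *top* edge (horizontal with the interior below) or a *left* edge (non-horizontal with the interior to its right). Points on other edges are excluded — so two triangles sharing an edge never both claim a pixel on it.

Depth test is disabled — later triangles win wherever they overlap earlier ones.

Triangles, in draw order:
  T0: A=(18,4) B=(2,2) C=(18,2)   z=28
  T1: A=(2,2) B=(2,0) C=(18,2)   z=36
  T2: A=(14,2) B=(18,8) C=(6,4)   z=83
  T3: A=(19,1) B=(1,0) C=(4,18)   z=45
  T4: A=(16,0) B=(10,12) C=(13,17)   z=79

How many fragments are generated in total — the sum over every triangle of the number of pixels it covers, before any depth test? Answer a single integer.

T0:
  2·area = 32
  edge (18, 4)→(2, 2): d=(-16,-2) top-left  bias=+0
  edge (2, 2)→(18, 2): d=(16,0) top-left  bias=+0
  edge (18, 2)→(18, 4): d=(0,2) right/bottom  bias=-1
    (5,1)@(11, 3): e=[2,16,14] → █
    (6,1)@(13, 3): e=[6,16,10] → █
    (7,1)@(15, 3): e=[10,16,6] → █
    (8,1)@(17, 3): e=[14,16,2] → █
    (9,1)@(19, 3): e=[18,16,-2] → ·
    (5,2)@(11, 5): e=[-30,48,14] → ·
    (6,2)@(13, 5): e=[-26,48,10] → ·
    (7,2)@(15, 5): e=[-22,48,6] → ·
    (8,2)@(17, 5): e=[-18,48,2] → ·
  covered (4 px):
    · · · · · · · · · ·
    · · · · · █ █ █ █ ·
    · · · · · · · · · ·
    · · · · · · · · · ·
    · · · · · · · · · ·
    · · · · · · · · · ·
    · · · · · · · · · ·
    · · · · · · · · · ·
    · · · · · · · · · ·
T1:
  2·area = 32
  edge (2, 2)→(2, 0): d=(0,-2) top-left  bias=+0
  edge (2, 0)→(18, 2): d=(16,2) right/bottom  bias=-1
  edge (18, 2)→(2, 2): d=(-16,0) right/bottom  bias=-1
    (1,0)@(3, 1): e=[2,14,16] → █
    (2,0)@(5, 1): e=[6,10,16] → █
    (3,0)@(7, 1): e=[10,6,16] → █
    (4,0)@(9, 1): e=[14,2,16] → █
    (5,0)@(11, 1): e=[18,-2,16] → ·
    (1,1)@(3, 3): e=[2,46,-16] → ·
    (2,1)@(5, 3): e=[6,42,-16] → ·
    (3,1)@(7, 3): e=[10,38,-16] → ·
    (4,1)@(9, 3): e=[14,34,-16] → ·
  covered (4 px):
    · █ █ █ █ · · · · ·
    · · · · · · · · · ·
    · · · · · · · · · ·
    · · · · · · · · · ·
    · · · · · · · · · ·
    · · · · · · · · · ·
    · · · · · · · · · ·
    · · · · · · · · · ·
    · · · · · · · · · ·
T2:
  2·area = 56
  edge (14, 2)→(18, 8): d=(4,6) right/bottom  bias=-1
  edge (18, 8)→(6, 4): d=(-12,-4) top-left  bias=+0
  edge (6, 4)→(14, 2): d=(8,-2) top-left  bias=+0
    (1,1)@(3, 3): e=[70,0,-14] → ·  [on edge]
    (5,1)@(11, 3): e=[22,32,2] → █
    (6,1)@(13, 3): e=[10,40,6] → █
    (7,1)@(15, 3): e=[-2,48,10] → ·
    (4,2)@(9, 5): e=[42,0,14] → █  [on edge]
    (7,2)@(15, 5): e=[6,24,26] → █
    (8,2)@(17, 5): e=[-6,32,30] → ·
    (4,3)@(9, 7): e=[50,-24,30] → ·
    (5,3)@(11, 7): e=[38,-16,34] → ·
    (6,3)@(13, 7): e=[26,-8,38] → ·
    (7,3)@(15, 7): e=[14,0,42] → █  [on edge]
    (8,3)@(17, 7): e=[2,8,46] → █
  covered (8 px):
    · · · · · · · · · ·
    · · · · · █ █ · · ·
    · · · · █ █ █ █ · ·
    · · · · · · · █ █ ·
    · · · · · · · · · ·
    · · · · · · · · · ·
    · · · · · · · · · ·
    · · · · · · · · · ·
    · · · · · · · · · ·
T3:
  2·area = 321  (B↔C swapped to make it positive)
  edge (19, 1)→(4, 18): d=(-15,17) right/bottom  bias=-1
  edge (4, 18)→(1, 0): d=(-3,-18) top-left  bias=+0
  edge (1, 0)→(19, 1): d=(18,1) right/bottom  bias=-1
    (1,0)@(3, 1): e=[272,33,16] → █
    (2,0)@(5, 1): e=[238,69,14] → █
    (3,0)@(7, 1): e=[204,105,12] → █
    (4,0)@(9, 1): e=[170,141,10] → █
    (5,0)@(11, 1): e=[136,177,8] → █
    (6,0)@(13, 1): e=[102,213,6] → █
    (7,0)@(15, 1): e=[68,249,4] → █
    (8,0)@(17, 1): e=[34,285,2] → █
    (9,0)@(19, 1): e=[0,321,0] → ·  [on edge]
    (1,1)@(3, 3): e=[242,27,52] → █
    (9,1)@(19, 3): e=[-30,315,36] → ·
    (1,2)@(3, 5): e=[212,21,88] → █
  covered (41 px):
    · █ █ █ █ █ █ █ █ ·
    · █ █ █ █ █ █ █ █ ·
    · █ █ █ █ █ █ █ · ·
    · █ █ █ █ █ █ · · ·
    · █ █ █ █ █ · · · ·
    · █ █ █ █ · · · · ·
    · · █ █ · · · · · ·
    · · █ · · · · · · ·
    · · · · · · · · · ·
T4:
  2·area = 66  (B↔C swapped to make it positive)
  edge (16, 0)→(13, 17): d=(-3,17) right/bottom  bias=-1
  edge (13, 17)→(10, 12): d=(-3,-5) top-left  bias=+0
  edge (10, 12)→(16, 0): d=(6,-12) top-left  bias=+0
    (7,1)@(15, 3): e=[8,52,6] → █
    (8,1)@(17, 3): e=[-26,62,30] → ·
    (7,2)@(15, 5): e=[2,46,18] → █
    (8,2)@(17, 5): e=[-32,56,42] → ·
    (3,3)@(7, 7): e=[132,0,-66] → ·  [on edge]
    (6,3)@(13, 7): e=[30,30,6] → █
    (7,3)@(15, 7): e=[-4,40,30] → ·
    (6,4)@(13, 9): e=[24,24,18] → █
    (7,4)@(15, 9): e=[-10,34,42] → ·
    (5,5)@(11, 11): e=[52,8,6] → █
    (7,5)@(15, 11): e=[-16,28,54] → ·
    (5,6)@(11, 13): e=[46,2,18] → █
    (6,8)@(13, 17): e=[0,0,66] → ·  [on edge]
  covered (9 px):
    · · · · · · · · · ·
    · · · · · · · █ · ·
    · · · · · · · █ · ·
    · · · · · · █ · · ·
    · · · · · · █ · · ·
    · · · · · █ █ · · ·
    · · · · · █ █ · · ·
    · · · · · · █ · · ·
    · · · · · · · · · ·

Answer: 66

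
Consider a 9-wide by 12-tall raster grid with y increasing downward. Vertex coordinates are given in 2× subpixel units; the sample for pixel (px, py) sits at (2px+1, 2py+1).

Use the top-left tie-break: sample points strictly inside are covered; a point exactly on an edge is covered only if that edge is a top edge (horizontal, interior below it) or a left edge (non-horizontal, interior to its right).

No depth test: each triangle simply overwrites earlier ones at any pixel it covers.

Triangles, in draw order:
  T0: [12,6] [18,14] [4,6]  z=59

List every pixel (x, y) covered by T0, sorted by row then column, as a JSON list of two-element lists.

T0:
  2·area = 64
  edge (12, 6)→(18, 14): d=(6,8) right/bottom  bias=-1
  edge (18, 14)→(4, 6): d=(-14,-8) top-left  bias=+0
  edge (4, 6)→(12, 6): d=(8,0) top-left  bias=+0
    (3,3)@(7, 7): e=[46,10,8] → X
    (4,3)@(9, 7): e=[30,26,8] → X
    (5,3)@(11, 7): e=[14,42,8] → X
    (6,3)@(13, 7): e=[-2,58,8] → .
    (3,4)@(7, 9): e=[58,-18,24] → .
    (4,4)@(9, 9): e=[42,-2,24] → .
    (5,4)@(11, 9): e=[26,14,24] → X
    (6,4)@(13, 9): e=[10,30,24] → X
    (7,4)@(15, 9): e=[-6,46,24] → .
    (5,5)@(11, 11): e=[38,-14,40] → .
    (6,5)@(13, 11): e=[22,2,40] → X
    (7,5)@(15, 11): e=[6,18,40] → X
  covered (8 px):
    . . . . . . . . .
    . . . . . . . . .
    . . . . . . . . .
    . . . X X X . . .
    . . . . . X X . .
    . . . . . . X X .
    . . . . . . . . X
    . . . . . . . . .
    . . . . . . . . .
    . . . . . . . . .
    . . . . . . . . .
    . . . . . . . . .

Result: [[3,3],[4,3],[5,3],[5,4],[6,4],[6,5],[7,5],[8,6]]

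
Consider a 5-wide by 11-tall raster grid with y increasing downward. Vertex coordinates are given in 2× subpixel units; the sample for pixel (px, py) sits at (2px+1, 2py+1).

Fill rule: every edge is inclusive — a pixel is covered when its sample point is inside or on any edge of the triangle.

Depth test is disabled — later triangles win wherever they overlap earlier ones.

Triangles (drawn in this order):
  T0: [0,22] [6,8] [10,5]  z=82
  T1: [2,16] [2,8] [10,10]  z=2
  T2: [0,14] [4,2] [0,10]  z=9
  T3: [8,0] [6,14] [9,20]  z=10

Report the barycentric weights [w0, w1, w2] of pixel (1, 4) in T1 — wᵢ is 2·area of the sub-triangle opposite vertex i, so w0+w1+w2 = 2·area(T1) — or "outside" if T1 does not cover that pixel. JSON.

T0:
  2·area = 38
  edge (0, 22)→(6, 8): d=(6,-14) inclusive
  edge (6, 8)→(10, 5): d=(4,-3) inclusive
  edge (10, 5)→(0, 22): d=(-10,17) inclusive
    (4,0)@(9, 1): e=[0,-19,57] → ·  [on edge]
    (3,4)@(7, 9): e=[20,7,11] → █
    (4,4)@(9, 9): e=[48,13,-23] → ·
    (2,5)@(5, 11): e=[4,9,25] → █
    (3,5)@(7, 11): e=[32,15,-9] → ·
    (2,6)@(5, 13): e=[16,17,5] → █
    (3,6)@(7, 13): e=[44,23,-29] → ·
    (1,7)@(3, 15): e=[0,19,19] → █  [on edge]
    (2,7)@(5, 15): e=[28,25,-15] → ·
    (1,8)@(3, 17): e=[12,27,-1] → ·
  covered (4 px):
    · · · · ·
    · · · · ·
    · · · · ·
    · · · · ·
    · · · █ ·
    · · █ · ·
    · · █ · ·
    · █ · · ·
    · · · · ·
    · · · · ·
    · · · · ·
T1:
  2·area = 64
  edge (2, 16)→(2, 8): d=(0,-8) inclusive
  edge (2, 8)→(10, 10): d=(8,2) inclusive
  edge (10, 10)→(2, 16): d=(-8,6) inclusive
    (1,4)@(3, 9): e=[8,6,50] → █
    (2,4)@(5, 9): e=[24,2,38] → █
    (3,4)@(7, 9): e=[40,-2,26] → ·
    (1,5)@(3, 11): e=[8,22,34] → █
    (3,5)@(7, 11): e=[40,14,10] → █
    (4,5)@(9, 11): e=[56,10,-2] → ·
    (1,6)@(3, 13): e=[8,38,18] → █
    (3,6)@(7, 13): e=[40,30,-6] → ·
    (1,7)@(3, 15): e=[8,54,2] → █
    (2,7)@(5, 15): e=[24,50,-10] → ·
    (1,8)@(3, 17): e=[8,70,-14] → ·
  covered (8 px):
    · · · · ·
    · · · · ·
    · · · · ·
    · · · · ·
    · █ █ · ·
    · █ █ █ ·
    · █ █ · ·
    · █ · · ·
    · · · · ·
    · · · · ·
    · · · · ·
T2:
  2·area = 16  (B↔C swapped to make it positive)
  edge (0, 14)→(0, 10): d=(0,-4) inclusive
  edge (0, 10)→(4, 2): d=(4,-8) inclusive
  edge (4, 2)→(0, 14): d=(-4,12) inclusive
    (1,2)@(3, 5): e=[12,4,0] → █  [on edge]
    (2,2)@(5, 5): e=[20,20,-24] → ·
    (1,3)@(3, 7): e=[12,12,-8] → ·
    (0,4)@(1, 9): e=[4,4,8] → █
    (1,4)@(3, 9): e=[12,20,-16] → ·
    (0,5)@(1, 11): e=[4,12,0] → █  [on edge]
    (1,5)@(3, 11): e=[12,28,-24] → ·
    (0,6)@(1, 13): e=[4,20,-8] → ·
  covered (3 px):
    · · · · ·
    · · · · ·
    · █ · · ·
    · · · · ·
    █ · · · ·
    █ · · · ·
    · · · · ·
    · · · · ·
    · · · · ·
    · · · · ·
    · · · · ·
T3:
  2·area = 54  (B↔C swapped to make it positive)
  edge (8, 0)→(9, 20): d=(1,20) inclusive
  edge (9, 20)→(6, 14): d=(-3,-6) inclusive
  edge (6, 14)→(8, 0): d=(2,-14) inclusive
    (3,3)@(7, 7): e=[27,27,0] → █  [on edge]
    (4,3)@(9, 7): e=[-13,39,28] → ·
    (3,4)@(7, 9): e=[29,21,4] → █
    (4,4)@(9, 9): e=[-11,33,32] → ·
    (3,5)@(7, 11): e=[31,15,8] → █
    (4,5)@(9, 11): e=[-9,27,36] → ·
    (3,6)@(7, 13): e=[33,9,12] → █
    (4,6)@(9, 13): e=[-7,21,40] → ·
    (3,7)@(7, 15): e=[35,3,16] → █
    (4,7)@(9, 15): e=[-5,15,44] → ·
    (3,8)@(7, 17): e=[37,-3,20] → ·
    (2,10)@(5, 21): e=[81,-27,0] → ·  [on edge]
  covered (5 px):
    · · · · ·
    · · · · ·
    · · · · ·
    · · · █ ·
    · · · █ ·
    · · · █ ·
    · · · █ ·
    · · · █ ·
    · · · · ·
    · · · · ·
    · · · · ·

Final: [6,50,8]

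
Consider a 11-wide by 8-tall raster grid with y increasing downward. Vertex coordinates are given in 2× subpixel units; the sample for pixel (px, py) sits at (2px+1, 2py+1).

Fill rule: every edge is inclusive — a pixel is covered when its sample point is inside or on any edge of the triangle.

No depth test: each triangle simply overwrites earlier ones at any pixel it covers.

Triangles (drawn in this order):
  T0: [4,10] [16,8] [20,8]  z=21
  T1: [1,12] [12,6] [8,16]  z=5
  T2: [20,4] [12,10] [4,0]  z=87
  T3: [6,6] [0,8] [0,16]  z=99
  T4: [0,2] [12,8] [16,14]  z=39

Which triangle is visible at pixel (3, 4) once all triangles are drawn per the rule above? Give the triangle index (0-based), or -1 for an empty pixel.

T0:
  2·area = 8
  edge (4, 10)→(16, 8): d=(12,-2) inclusive
  edge (16, 8)→(20, 8): d=(4,0) inclusive
  edge (20, 8)→(4, 10): d=(-16,2) inclusive
    (5,4)@(11, 9): e=[2,4,2] → X
    (6,4)@(13, 9): e=[6,4,-2] → .
    (5,5)@(11, 11): e=[26,12,-30] → .
  covered (1 px):
    . . . . . . . . . . .
    . . . . . . . . . . .
    . . . . . . . . . . .
    . . . . . . . . . . .
    . . . . . X . . . . .
    . . . . . . . . . . .
    . . . . . . . . . . .
    . . . . . . . . . . .
T1:
  2·area = 86
  edge (1, 12)→(12, 6): d=(11,-6) inclusive
  edge (12, 6)→(8, 16): d=(-4,10) inclusive
  edge (8, 16)→(1, 12): d=(-7,-4) inclusive
    (5,3)@(11, 7): e=[5,6,75] → X
    (6,3)@(13, 7): e=[17,-14,83] → .
    (3,4)@(7, 9): e=[3,38,45] → X
    (4,4)@(9, 9): e=[15,18,53] → X
    (5,4)@(11, 9): e=[27,-2,61] → .
    (1,5)@(3, 11): e=[1,70,15] → X
    (2,5)@(5, 11): e=[13,50,23] → X
    (5,5)@(11, 11): e=[49,-10,47] → .
    (1,6)@(3, 13): e=[23,62,1] → X
    (5,6)@(11, 13): e=[71,-18,33] → .
    (1,7)@(3, 15): e=[45,54,-13] → .
    (2,7)@(5, 15): e=[57,34,-5] → .
  covered (12 px):
    . . . . . . . . . . .
    . . . . . . . . . . .
    . . . . . . . . . . .
    . . . . . X . . . . .
    . . . X X . . . . . .
    . X X X X . . . . . .
    . X X X X . . . . . .
    . . . X . . . . . . .
T2:
  2·area = 128
  edge (20, 4)→(12, 10): d=(-8,6) inclusive
  edge (12, 10)→(4, 0): d=(-8,-10) inclusive
  edge (4, 0)→(20, 4): d=(16,4) inclusive
    (2,0)@(5, 1): e=[114,2,12] → X
    (3,0)@(7, 1): e=[102,22,4] → X
    (4,0)@(9, 1): e=[90,42,-4] → .
    (2,1)@(5, 3): e=[98,-14,44] → .
    (3,1)@(7, 3): e=[86,6,36] → X
    (4,1)@(9, 3): e=[74,26,28] → X
    (5,1)@(11, 3): e=[62,46,20] → X
    (6,1)@(13, 3): e=[50,66,12] → X
    (7,1)@(15, 3): e=[38,86,4] → X
    (8,1)@(17, 3): e=[26,106,-4] → .
    (3,2)@(7, 5): e=[70,-10,68] → .
    (4,2)@(9, 5): e=[58,10,60] → X
  covered (16 px):
    . . X X . . . . . . .
    . . . X X X X X . . .
    . . . . X X X X X . .
    . . . . . X X X . . .
    . . . . . . X . . . .
    . . . . . . . . . . .
    . . . . . . . . . . .
    . . . . . . . . . . .
T3:
  2·area = 48  (B↔C swapped to make it positive)
  edge (6, 6)→(0, 16): d=(-6,10) inclusive
  edge (0, 16)→(0, 8): d=(0,-8) inclusive
  edge (0, 8)→(6, 6): d=(6,-2) inclusive
    (4,0)@(9, 1): e=[0,72,-24] → .  [on edge]
    (10,0)@(21, 1): e=[-120,168,0] → .  [on edge]
    (7,1)@(15, 3): e=[-72,120,0] → .  [on edge]
    (4,2)@(9, 5): e=[-24,72,0] → .  [on edge]
    (1,3)@(3, 7): e=[24,24,0] → X  [on edge]
    (2,3)@(5, 7): e=[4,40,4] → X
    (3,3)@(7, 7): e=[-16,56,8] → .
    (0,4)@(1, 9): e=[32,8,8] → X
    (2,4)@(5, 9): e=[-8,40,16] → .
    (0,5)@(1, 11): e=[20,8,20] → X
    (1,5)@(3, 11): e=[0,24,24] → X  [on edge]
    (2,5)@(5, 11): e=[-20,40,28] → .
  covered (7 px):
    . . . . . . . . . . .
    . . . . . . . . . . .
    . . . . . . . . . . .
    . X X . . . . . . . .
    X X . . . . . . . . .
    X X . . . . . . . . .
    X . . . . . . . . . .
    . . . . . . . . . . .
T4:
  2·area = 48
  edge (0, 2)→(12, 8): d=(12,6) inclusive
  edge (12, 8)→(16, 14): d=(4,6) inclusive
  edge (16, 14)→(0, 2): d=(-16,-12) inclusive
    (2,2)@(5, 5): e=[6,30,12] → X
    (3,2)@(7, 5): e=[-6,18,36] → .
    (2,3)@(5, 7): e=[30,38,-20] → .
    (3,3)@(7, 7): e=[18,26,4] → X
    (4,3)@(9, 7): e=[6,14,28] → X
    (5,3)@(11, 7): e=[-6,2,52] → .
    (3,4)@(7, 9): e=[42,34,-28] → .
    (4,4)@(9, 9): e=[30,22,-4] → .
    (5,4)@(11, 9): e=[18,10,20] → X
    (6,4)@(13, 9): e=[6,-2,44] → .
    (5,5)@(11, 11): e=[42,18,-12] → .
    (6,5)@(13, 11): e=[30,6,12] → X
  covered (6 px):
    . . . . . . . . . . .
    . . . . . . . . . . .
    . . X . . . . . . . .
    . . . X X . . . . . .
    . . . . . X . . . . .
    . . . . . . X . . . .
    . . . . . . . X . . .
    . . . . . . . . . . .

Z-buffer (winner per pixel, '.' = empty):
  . . 2 2 . . . . . . .
  . . . 2 2 2 2 2 . . .
  . . 4 . 2 2 2 2 2 . .
  . 3 3 4 4 2 2 2 . . .
  3 3 . 1 1 4 2 . . . .
  3 3 1 1 1 . 4 . . . .
  3 1 1 1 1 . . 4 . . .
  . . . 1 . . . . . . .

Answer: 1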